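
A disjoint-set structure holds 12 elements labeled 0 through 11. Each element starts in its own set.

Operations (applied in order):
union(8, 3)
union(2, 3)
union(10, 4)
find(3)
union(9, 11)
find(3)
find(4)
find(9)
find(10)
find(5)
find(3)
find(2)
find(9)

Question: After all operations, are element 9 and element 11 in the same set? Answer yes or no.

Answer: yes

Derivation:
Step 1: union(8, 3) -> merged; set of 8 now {3, 8}
Step 2: union(2, 3) -> merged; set of 2 now {2, 3, 8}
Step 3: union(10, 4) -> merged; set of 10 now {4, 10}
Step 4: find(3) -> no change; set of 3 is {2, 3, 8}
Step 5: union(9, 11) -> merged; set of 9 now {9, 11}
Step 6: find(3) -> no change; set of 3 is {2, 3, 8}
Step 7: find(4) -> no change; set of 4 is {4, 10}
Step 8: find(9) -> no change; set of 9 is {9, 11}
Step 9: find(10) -> no change; set of 10 is {4, 10}
Step 10: find(5) -> no change; set of 5 is {5}
Step 11: find(3) -> no change; set of 3 is {2, 3, 8}
Step 12: find(2) -> no change; set of 2 is {2, 3, 8}
Step 13: find(9) -> no change; set of 9 is {9, 11}
Set of 9: {9, 11}; 11 is a member.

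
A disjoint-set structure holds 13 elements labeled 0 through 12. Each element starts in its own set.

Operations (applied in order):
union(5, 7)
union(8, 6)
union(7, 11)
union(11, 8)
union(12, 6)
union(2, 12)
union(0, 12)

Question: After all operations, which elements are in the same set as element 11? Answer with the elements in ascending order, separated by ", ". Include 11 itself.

Step 1: union(5, 7) -> merged; set of 5 now {5, 7}
Step 2: union(8, 6) -> merged; set of 8 now {6, 8}
Step 3: union(7, 11) -> merged; set of 7 now {5, 7, 11}
Step 4: union(11, 8) -> merged; set of 11 now {5, 6, 7, 8, 11}
Step 5: union(12, 6) -> merged; set of 12 now {5, 6, 7, 8, 11, 12}
Step 6: union(2, 12) -> merged; set of 2 now {2, 5, 6, 7, 8, 11, 12}
Step 7: union(0, 12) -> merged; set of 0 now {0, 2, 5, 6, 7, 8, 11, 12}
Component of 11: {0, 2, 5, 6, 7, 8, 11, 12}

Answer: 0, 2, 5, 6, 7, 8, 11, 12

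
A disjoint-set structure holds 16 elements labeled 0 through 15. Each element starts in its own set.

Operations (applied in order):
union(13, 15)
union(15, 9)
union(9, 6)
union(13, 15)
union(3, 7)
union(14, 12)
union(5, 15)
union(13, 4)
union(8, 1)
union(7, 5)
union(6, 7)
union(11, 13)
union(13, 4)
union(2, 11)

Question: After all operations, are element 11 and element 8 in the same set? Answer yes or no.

Step 1: union(13, 15) -> merged; set of 13 now {13, 15}
Step 2: union(15, 9) -> merged; set of 15 now {9, 13, 15}
Step 3: union(9, 6) -> merged; set of 9 now {6, 9, 13, 15}
Step 4: union(13, 15) -> already same set; set of 13 now {6, 9, 13, 15}
Step 5: union(3, 7) -> merged; set of 3 now {3, 7}
Step 6: union(14, 12) -> merged; set of 14 now {12, 14}
Step 7: union(5, 15) -> merged; set of 5 now {5, 6, 9, 13, 15}
Step 8: union(13, 4) -> merged; set of 13 now {4, 5, 6, 9, 13, 15}
Step 9: union(8, 1) -> merged; set of 8 now {1, 8}
Step 10: union(7, 5) -> merged; set of 7 now {3, 4, 5, 6, 7, 9, 13, 15}
Step 11: union(6, 7) -> already same set; set of 6 now {3, 4, 5, 6, 7, 9, 13, 15}
Step 12: union(11, 13) -> merged; set of 11 now {3, 4, 5, 6, 7, 9, 11, 13, 15}
Step 13: union(13, 4) -> already same set; set of 13 now {3, 4, 5, 6, 7, 9, 11, 13, 15}
Step 14: union(2, 11) -> merged; set of 2 now {2, 3, 4, 5, 6, 7, 9, 11, 13, 15}
Set of 11: {2, 3, 4, 5, 6, 7, 9, 11, 13, 15}; 8 is not a member.

Answer: no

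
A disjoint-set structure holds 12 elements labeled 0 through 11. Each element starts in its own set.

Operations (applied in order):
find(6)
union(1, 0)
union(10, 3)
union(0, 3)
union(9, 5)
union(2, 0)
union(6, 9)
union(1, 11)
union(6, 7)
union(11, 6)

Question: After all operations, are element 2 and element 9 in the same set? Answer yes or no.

Answer: yes

Derivation:
Step 1: find(6) -> no change; set of 6 is {6}
Step 2: union(1, 0) -> merged; set of 1 now {0, 1}
Step 3: union(10, 3) -> merged; set of 10 now {3, 10}
Step 4: union(0, 3) -> merged; set of 0 now {0, 1, 3, 10}
Step 5: union(9, 5) -> merged; set of 9 now {5, 9}
Step 6: union(2, 0) -> merged; set of 2 now {0, 1, 2, 3, 10}
Step 7: union(6, 9) -> merged; set of 6 now {5, 6, 9}
Step 8: union(1, 11) -> merged; set of 1 now {0, 1, 2, 3, 10, 11}
Step 9: union(6, 7) -> merged; set of 6 now {5, 6, 7, 9}
Step 10: union(11, 6) -> merged; set of 11 now {0, 1, 2, 3, 5, 6, 7, 9, 10, 11}
Set of 2: {0, 1, 2, 3, 5, 6, 7, 9, 10, 11}; 9 is a member.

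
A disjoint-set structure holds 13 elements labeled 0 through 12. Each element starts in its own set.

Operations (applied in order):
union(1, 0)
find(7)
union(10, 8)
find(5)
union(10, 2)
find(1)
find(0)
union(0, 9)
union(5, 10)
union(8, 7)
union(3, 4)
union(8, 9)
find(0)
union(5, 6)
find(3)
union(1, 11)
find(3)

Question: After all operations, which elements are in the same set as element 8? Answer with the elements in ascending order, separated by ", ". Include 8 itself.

Step 1: union(1, 0) -> merged; set of 1 now {0, 1}
Step 2: find(7) -> no change; set of 7 is {7}
Step 3: union(10, 8) -> merged; set of 10 now {8, 10}
Step 4: find(5) -> no change; set of 5 is {5}
Step 5: union(10, 2) -> merged; set of 10 now {2, 8, 10}
Step 6: find(1) -> no change; set of 1 is {0, 1}
Step 7: find(0) -> no change; set of 0 is {0, 1}
Step 8: union(0, 9) -> merged; set of 0 now {0, 1, 9}
Step 9: union(5, 10) -> merged; set of 5 now {2, 5, 8, 10}
Step 10: union(8, 7) -> merged; set of 8 now {2, 5, 7, 8, 10}
Step 11: union(3, 4) -> merged; set of 3 now {3, 4}
Step 12: union(8, 9) -> merged; set of 8 now {0, 1, 2, 5, 7, 8, 9, 10}
Step 13: find(0) -> no change; set of 0 is {0, 1, 2, 5, 7, 8, 9, 10}
Step 14: union(5, 6) -> merged; set of 5 now {0, 1, 2, 5, 6, 7, 8, 9, 10}
Step 15: find(3) -> no change; set of 3 is {3, 4}
Step 16: union(1, 11) -> merged; set of 1 now {0, 1, 2, 5, 6, 7, 8, 9, 10, 11}
Step 17: find(3) -> no change; set of 3 is {3, 4}
Component of 8: {0, 1, 2, 5, 6, 7, 8, 9, 10, 11}

Answer: 0, 1, 2, 5, 6, 7, 8, 9, 10, 11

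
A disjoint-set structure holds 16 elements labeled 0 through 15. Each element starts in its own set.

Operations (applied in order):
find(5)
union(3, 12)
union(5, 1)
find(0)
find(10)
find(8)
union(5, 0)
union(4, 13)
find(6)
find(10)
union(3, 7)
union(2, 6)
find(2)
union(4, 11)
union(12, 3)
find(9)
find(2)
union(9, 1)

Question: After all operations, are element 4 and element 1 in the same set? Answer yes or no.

Answer: no

Derivation:
Step 1: find(5) -> no change; set of 5 is {5}
Step 2: union(3, 12) -> merged; set of 3 now {3, 12}
Step 3: union(5, 1) -> merged; set of 5 now {1, 5}
Step 4: find(0) -> no change; set of 0 is {0}
Step 5: find(10) -> no change; set of 10 is {10}
Step 6: find(8) -> no change; set of 8 is {8}
Step 7: union(5, 0) -> merged; set of 5 now {0, 1, 5}
Step 8: union(4, 13) -> merged; set of 4 now {4, 13}
Step 9: find(6) -> no change; set of 6 is {6}
Step 10: find(10) -> no change; set of 10 is {10}
Step 11: union(3, 7) -> merged; set of 3 now {3, 7, 12}
Step 12: union(2, 6) -> merged; set of 2 now {2, 6}
Step 13: find(2) -> no change; set of 2 is {2, 6}
Step 14: union(4, 11) -> merged; set of 4 now {4, 11, 13}
Step 15: union(12, 3) -> already same set; set of 12 now {3, 7, 12}
Step 16: find(9) -> no change; set of 9 is {9}
Step 17: find(2) -> no change; set of 2 is {2, 6}
Step 18: union(9, 1) -> merged; set of 9 now {0, 1, 5, 9}
Set of 4: {4, 11, 13}; 1 is not a member.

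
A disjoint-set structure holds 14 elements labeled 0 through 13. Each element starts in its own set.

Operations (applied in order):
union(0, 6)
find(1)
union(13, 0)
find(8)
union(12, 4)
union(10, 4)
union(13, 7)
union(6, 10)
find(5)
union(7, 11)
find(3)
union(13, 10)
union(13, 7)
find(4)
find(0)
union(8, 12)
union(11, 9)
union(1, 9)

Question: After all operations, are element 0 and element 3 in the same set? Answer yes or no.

Step 1: union(0, 6) -> merged; set of 0 now {0, 6}
Step 2: find(1) -> no change; set of 1 is {1}
Step 3: union(13, 0) -> merged; set of 13 now {0, 6, 13}
Step 4: find(8) -> no change; set of 8 is {8}
Step 5: union(12, 4) -> merged; set of 12 now {4, 12}
Step 6: union(10, 4) -> merged; set of 10 now {4, 10, 12}
Step 7: union(13, 7) -> merged; set of 13 now {0, 6, 7, 13}
Step 8: union(6, 10) -> merged; set of 6 now {0, 4, 6, 7, 10, 12, 13}
Step 9: find(5) -> no change; set of 5 is {5}
Step 10: union(7, 11) -> merged; set of 7 now {0, 4, 6, 7, 10, 11, 12, 13}
Step 11: find(3) -> no change; set of 3 is {3}
Step 12: union(13, 10) -> already same set; set of 13 now {0, 4, 6, 7, 10, 11, 12, 13}
Step 13: union(13, 7) -> already same set; set of 13 now {0, 4, 6, 7, 10, 11, 12, 13}
Step 14: find(4) -> no change; set of 4 is {0, 4, 6, 7, 10, 11, 12, 13}
Step 15: find(0) -> no change; set of 0 is {0, 4, 6, 7, 10, 11, 12, 13}
Step 16: union(8, 12) -> merged; set of 8 now {0, 4, 6, 7, 8, 10, 11, 12, 13}
Step 17: union(11, 9) -> merged; set of 11 now {0, 4, 6, 7, 8, 9, 10, 11, 12, 13}
Step 18: union(1, 9) -> merged; set of 1 now {0, 1, 4, 6, 7, 8, 9, 10, 11, 12, 13}
Set of 0: {0, 1, 4, 6, 7, 8, 9, 10, 11, 12, 13}; 3 is not a member.

Answer: no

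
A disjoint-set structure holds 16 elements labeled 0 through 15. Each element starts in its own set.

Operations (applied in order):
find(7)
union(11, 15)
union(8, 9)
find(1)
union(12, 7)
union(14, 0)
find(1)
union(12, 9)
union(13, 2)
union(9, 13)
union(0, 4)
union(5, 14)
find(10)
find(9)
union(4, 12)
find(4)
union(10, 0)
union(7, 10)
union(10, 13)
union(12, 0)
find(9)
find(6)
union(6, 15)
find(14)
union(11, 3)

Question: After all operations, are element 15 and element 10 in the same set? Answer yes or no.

Step 1: find(7) -> no change; set of 7 is {7}
Step 2: union(11, 15) -> merged; set of 11 now {11, 15}
Step 3: union(8, 9) -> merged; set of 8 now {8, 9}
Step 4: find(1) -> no change; set of 1 is {1}
Step 5: union(12, 7) -> merged; set of 12 now {7, 12}
Step 6: union(14, 0) -> merged; set of 14 now {0, 14}
Step 7: find(1) -> no change; set of 1 is {1}
Step 8: union(12, 9) -> merged; set of 12 now {7, 8, 9, 12}
Step 9: union(13, 2) -> merged; set of 13 now {2, 13}
Step 10: union(9, 13) -> merged; set of 9 now {2, 7, 8, 9, 12, 13}
Step 11: union(0, 4) -> merged; set of 0 now {0, 4, 14}
Step 12: union(5, 14) -> merged; set of 5 now {0, 4, 5, 14}
Step 13: find(10) -> no change; set of 10 is {10}
Step 14: find(9) -> no change; set of 9 is {2, 7, 8, 9, 12, 13}
Step 15: union(4, 12) -> merged; set of 4 now {0, 2, 4, 5, 7, 8, 9, 12, 13, 14}
Step 16: find(4) -> no change; set of 4 is {0, 2, 4, 5, 7, 8, 9, 12, 13, 14}
Step 17: union(10, 0) -> merged; set of 10 now {0, 2, 4, 5, 7, 8, 9, 10, 12, 13, 14}
Step 18: union(7, 10) -> already same set; set of 7 now {0, 2, 4, 5, 7, 8, 9, 10, 12, 13, 14}
Step 19: union(10, 13) -> already same set; set of 10 now {0, 2, 4, 5, 7, 8, 9, 10, 12, 13, 14}
Step 20: union(12, 0) -> already same set; set of 12 now {0, 2, 4, 5, 7, 8, 9, 10, 12, 13, 14}
Step 21: find(9) -> no change; set of 9 is {0, 2, 4, 5, 7, 8, 9, 10, 12, 13, 14}
Step 22: find(6) -> no change; set of 6 is {6}
Step 23: union(6, 15) -> merged; set of 6 now {6, 11, 15}
Step 24: find(14) -> no change; set of 14 is {0, 2, 4, 5, 7, 8, 9, 10, 12, 13, 14}
Step 25: union(11, 3) -> merged; set of 11 now {3, 6, 11, 15}
Set of 15: {3, 6, 11, 15}; 10 is not a member.

Answer: no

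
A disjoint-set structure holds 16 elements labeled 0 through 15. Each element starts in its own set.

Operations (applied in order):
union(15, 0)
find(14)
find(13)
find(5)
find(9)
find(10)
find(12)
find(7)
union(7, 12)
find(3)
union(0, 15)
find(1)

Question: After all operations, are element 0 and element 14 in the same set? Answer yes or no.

Step 1: union(15, 0) -> merged; set of 15 now {0, 15}
Step 2: find(14) -> no change; set of 14 is {14}
Step 3: find(13) -> no change; set of 13 is {13}
Step 4: find(5) -> no change; set of 5 is {5}
Step 5: find(9) -> no change; set of 9 is {9}
Step 6: find(10) -> no change; set of 10 is {10}
Step 7: find(12) -> no change; set of 12 is {12}
Step 8: find(7) -> no change; set of 7 is {7}
Step 9: union(7, 12) -> merged; set of 7 now {7, 12}
Step 10: find(3) -> no change; set of 3 is {3}
Step 11: union(0, 15) -> already same set; set of 0 now {0, 15}
Step 12: find(1) -> no change; set of 1 is {1}
Set of 0: {0, 15}; 14 is not a member.

Answer: no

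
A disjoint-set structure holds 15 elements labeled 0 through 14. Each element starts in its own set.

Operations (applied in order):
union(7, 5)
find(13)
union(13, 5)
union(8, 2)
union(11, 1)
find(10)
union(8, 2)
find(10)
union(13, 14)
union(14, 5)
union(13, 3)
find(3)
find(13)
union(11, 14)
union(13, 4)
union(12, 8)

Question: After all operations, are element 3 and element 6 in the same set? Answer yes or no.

Answer: no

Derivation:
Step 1: union(7, 5) -> merged; set of 7 now {5, 7}
Step 2: find(13) -> no change; set of 13 is {13}
Step 3: union(13, 5) -> merged; set of 13 now {5, 7, 13}
Step 4: union(8, 2) -> merged; set of 8 now {2, 8}
Step 5: union(11, 1) -> merged; set of 11 now {1, 11}
Step 6: find(10) -> no change; set of 10 is {10}
Step 7: union(8, 2) -> already same set; set of 8 now {2, 8}
Step 8: find(10) -> no change; set of 10 is {10}
Step 9: union(13, 14) -> merged; set of 13 now {5, 7, 13, 14}
Step 10: union(14, 5) -> already same set; set of 14 now {5, 7, 13, 14}
Step 11: union(13, 3) -> merged; set of 13 now {3, 5, 7, 13, 14}
Step 12: find(3) -> no change; set of 3 is {3, 5, 7, 13, 14}
Step 13: find(13) -> no change; set of 13 is {3, 5, 7, 13, 14}
Step 14: union(11, 14) -> merged; set of 11 now {1, 3, 5, 7, 11, 13, 14}
Step 15: union(13, 4) -> merged; set of 13 now {1, 3, 4, 5, 7, 11, 13, 14}
Step 16: union(12, 8) -> merged; set of 12 now {2, 8, 12}
Set of 3: {1, 3, 4, 5, 7, 11, 13, 14}; 6 is not a member.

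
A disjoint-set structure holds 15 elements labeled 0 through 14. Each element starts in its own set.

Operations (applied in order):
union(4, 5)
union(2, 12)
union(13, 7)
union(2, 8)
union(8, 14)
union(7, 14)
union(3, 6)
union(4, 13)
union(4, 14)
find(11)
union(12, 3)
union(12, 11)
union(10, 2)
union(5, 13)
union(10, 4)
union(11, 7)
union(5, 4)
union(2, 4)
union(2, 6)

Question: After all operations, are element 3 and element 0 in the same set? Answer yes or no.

Answer: no

Derivation:
Step 1: union(4, 5) -> merged; set of 4 now {4, 5}
Step 2: union(2, 12) -> merged; set of 2 now {2, 12}
Step 3: union(13, 7) -> merged; set of 13 now {7, 13}
Step 4: union(2, 8) -> merged; set of 2 now {2, 8, 12}
Step 5: union(8, 14) -> merged; set of 8 now {2, 8, 12, 14}
Step 6: union(7, 14) -> merged; set of 7 now {2, 7, 8, 12, 13, 14}
Step 7: union(3, 6) -> merged; set of 3 now {3, 6}
Step 8: union(4, 13) -> merged; set of 4 now {2, 4, 5, 7, 8, 12, 13, 14}
Step 9: union(4, 14) -> already same set; set of 4 now {2, 4, 5, 7, 8, 12, 13, 14}
Step 10: find(11) -> no change; set of 11 is {11}
Step 11: union(12, 3) -> merged; set of 12 now {2, 3, 4, 5, 6, 7, 8, 12, 13, 14}
Step 12: union(12, 11) -> merged; set of 12 now {2, 3, 4, 5, 6, 7, 8, 11, 12, 13, 14}
Step 13: union(10, 2) -> merged; set of 10 now {2, 3, 4, 5, 6, 7, 8, 10, 11, 12, 13, 14}
Step 14: union(5, 13) -> already same set; set of 5 now {2, 3, 4, 5, 6, 7, 8, 10, 11, 12, 13, 14}
Step 15: union(10, 4) -> already same set; set of 10 now {2, 3, 4, 5, 6, 7, 8, 10, 11, 12, 13, 14}
Step 16: union(11, 7) -> already same set; set of 11 now {2, 3, 4, 5, 6, 7, 8, 10, 11, 12, 13, 14}
Step 17: union(5, 4) -> already same set; set of 5 now {2, 3, 4, 5, 6, 7, 8, 10, 11, 12, 13, 14}
Step 18: union(2, 4) -> already same set; set of 2 now {2, 3, 4, 5, 6, 7, 8, 10, 11, 12, 13, 14}
Step 19: union(2, 6) -> already same set; set of 2 now {2, 3, 4, 5, 6, 7, 8, 10, 11, 12, 13, 14}
Set of 3: {2, 3, 4, 5, 6, 7, 8, 10, 11, 12, 13, 14}; 0 is not a member.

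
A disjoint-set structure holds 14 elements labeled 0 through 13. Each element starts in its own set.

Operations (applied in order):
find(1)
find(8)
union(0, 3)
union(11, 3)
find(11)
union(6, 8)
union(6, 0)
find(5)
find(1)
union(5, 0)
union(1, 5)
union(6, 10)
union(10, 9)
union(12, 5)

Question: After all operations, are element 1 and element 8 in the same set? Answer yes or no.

Step 1: find(1) -> no change; set of 1 is {1}
Step 2: find(8) -> no change; set of 8 is {8}
Step 3: union(0, 3) -> merged; set of 0 now {0, 3}
Step 4: union(11, 3) -> merged; set of 11 now {0, 3, 11}
Step 5: find(11) -> no change; set of 11 is {0, 3, 11}
Step 6: union(6, 8) -> merged; set of 6 now {6, 8}
Step 7: union(6, 0) -> merged; set of 6 now {0, 3, 6, 8, 11}
Step 8: find(5) -> no change; set of 5 is {5}
Step 9: find(1) -> no change; set of 1 is {1}
Step 10: union(5, 0) -> merged; set of 5 now {0, 3, 5, 6, 8, 11}
Step 11: union(1, 5) -> merged; set of 1 now {0, 1, 3, 5, 6, 8, 11}
Step 12: union(6, 10) -> merged; set of 6 now {0, 1, 3, 5, 6, 8, 10, 11}
Step 13: union(10, 9) -> merged; set of 10 now {0, 1, 3, 5, 6, 8, 9, 10, 11}
Step 14: union(12, 5) -> merged; set of 12 now {0, 1, 3, 5, 6, 8, 9, 10, 11, 12}
Set of 1: {0, 1, 3, 5, 6, 8, 9, 10, 11, 12}; 8 is a member.

Answer: yes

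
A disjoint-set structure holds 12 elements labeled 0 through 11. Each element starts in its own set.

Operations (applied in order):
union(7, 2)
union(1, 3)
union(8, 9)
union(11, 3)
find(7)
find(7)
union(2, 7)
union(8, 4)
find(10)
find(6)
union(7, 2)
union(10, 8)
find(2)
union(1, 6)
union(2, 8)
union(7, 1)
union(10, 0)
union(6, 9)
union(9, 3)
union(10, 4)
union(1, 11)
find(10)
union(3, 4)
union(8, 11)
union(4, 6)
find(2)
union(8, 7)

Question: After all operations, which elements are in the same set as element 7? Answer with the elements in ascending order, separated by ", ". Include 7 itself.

Answer: 0, 1, 2, 3, 4, 6, 7, 8, 9, 10, 11

Derivation:
Step 1: union(7, 2) -> merged; set of 7 now {2, 7}
Step 2: union(1, 3) -> merged; set of 1 now {1, 3}
Step 3: union(8, 9) -> merged; set of 8 now {8, 9}
Step 4: union(11, 3) -> merged; set of 11 now {1, 3, 11}
Step 5: find(7) -> no change; set of 7 is {2, 7}
Step 6: find(7) -> no change; set of 7 is {2, 7}
Step 7: union(2, 7) -> already same set; set of 2 now {2, 7}
Step 8: union(8, 4) -> merged; set of 8 now {4, 8, 9}
Step 9: find(10) -> no change; set of 10 is {10}
Step 10: find(6) -> no change; set of 6 is {6}
Step 11: union(7, 2) -> already same set; set of 7 now {2, 7}
Step 12: union(10, 8) -> merged; set of 10 now {4, 8, 9, 10}
Step 13: find(2) -> no change; set of 2 is {2, 7}
Step 14: union(1, 6) -> merged; set of 1 now {1, 3, 6, 11}
Step 15: union(2, 8) -> merged; set of 2 now {2, 4, 7, 8, 9, 10}
Step 16: union(7, 1) -> merged; set of 7 now {1, 2, 3, 4, 6, 7, 8, 9, 10, 11}
Step 17: union(10, 0) -> merged; set of 10 now {0, 1, 2, 3, 4, 6, 7, 8, 9, 10, 11}
Step 18: union(6, 9) -> already same set; set of 6 now {0, 1, 2, 3, 4, 6, 7, 8, 9, 10, 11}
Step 19: union(9, 3) -> already same set; set of 9 now {0, 1, 2, 3, 4, 6, 7, 8, 9, 10, 11}
Step 20: union(10, 4) -> already same set; set of 10 now {0, 1, 2, 3, 4, 6, 7, 8, 9, 10, 11}
Step 21: union(1, 11) -> already same set; set of 1 now {0, 1, 2, 3, 4, 6, 7, 8, 9, 10, 11}
Step 22: find(10) -> no change; set of 10 is {0, 1, 2, 3, 4, 6, 7, 8, 9, 10, 11}
Step 23: union(3, 4) -> already same set; set of 3 now {0, 1, 2, 3, 4, 6, 7, 8, 9, 10, 11}
Step 24: union(8, 11) -> already same set; set of 8 now {0, 1, 2, 3, 4, 6, 7, 8, 9, 10, 11}
Step 25: union(4, 6) -> already same set; set of 4 now {0, 1, 2, 3, 4, 6, 7, 8, 9, 10, 11}
Step 26: find(2) -> no change; set of 2 is {0, 1, 2, 3, 4, 6, 7, 8, 9, 10, 11}
Step 27: union(8, 7) -> already same set; set of 8 now {0, 1, 2, 3, 4, 6, 7, 8, 9, 10, 11}
Component of 7: {0, 1, 2, 3, 4, 6, 7, 8, 9, 10, 11}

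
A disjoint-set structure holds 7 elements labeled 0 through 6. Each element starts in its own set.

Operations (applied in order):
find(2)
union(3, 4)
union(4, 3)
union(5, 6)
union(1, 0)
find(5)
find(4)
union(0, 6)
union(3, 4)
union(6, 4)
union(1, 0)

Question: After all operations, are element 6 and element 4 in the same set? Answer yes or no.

Answer: yes

Derivation:
Step 1: find(2) -> no change; set of 2 is {2}
Step 2: union(3, 4) -> merged; set of 3 now {3, 4}
Step 3: union(4, 3) -> already same set; set of 4 now {3, 4}
Step 4: union(5, 6) -> merged; set of 5 now {5, 6}
Step 5: union(1, 0) -> merged; set of 1 now {0, 1}
Step 6: find(5) -> no change; set of 5 is {5, 6}
Step 7: find(4) -> no change; set of 4 is {3, 4}
Step 8: union(0, 6) -> merged; set of 0 now {0, 1, 5, 6}
Step 9: union(3, 4) -> already same set; set of 3 now {3, 4}
Step 10: union(6, 4) -> merged; set of 6 now {0, 1, 3, 4, 5, 6}
Step 11: union(1, 0) -> already same set; set of 1 now {0, 1, 3, 4, 5, 6}
Set of 6: {0, 1, 3, 4, 5, 6}; 4 is a member.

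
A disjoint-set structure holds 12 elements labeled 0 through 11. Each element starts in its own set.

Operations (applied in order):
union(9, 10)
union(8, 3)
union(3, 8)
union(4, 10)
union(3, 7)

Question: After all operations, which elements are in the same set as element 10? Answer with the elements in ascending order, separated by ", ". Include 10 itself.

Answer: 4, 9, 10

Derivation:
Step 1: union(9, 10) -> merged; set of 9 now {9, 10}
Step 2: union(8, 3) -> merged; set of 8 now {3, 8}
Step 3: union(3, 8) -> already same set; set of 3 now {3, 8}
Step 4: union(4, 10) -> merged; set of 4 now {4, 9, 10}
Step 5: union(3, 7) -> merged; set of 3 now {3, 7, 8}
Component of 10: {4, 9, 10}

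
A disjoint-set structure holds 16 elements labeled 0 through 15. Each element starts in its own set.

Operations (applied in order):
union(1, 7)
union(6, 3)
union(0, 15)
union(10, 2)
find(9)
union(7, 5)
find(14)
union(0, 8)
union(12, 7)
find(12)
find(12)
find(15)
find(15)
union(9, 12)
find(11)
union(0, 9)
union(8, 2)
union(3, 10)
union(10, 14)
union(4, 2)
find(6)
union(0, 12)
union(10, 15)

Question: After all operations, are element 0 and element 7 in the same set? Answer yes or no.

Step 1: union(1, 7) -> merged; set of 1 now {1, 7}
Step 2: union(6, 3) -> merged; set of 6 now {3, 6}
Step 3: union(0, 15) -> merged; set of 0 now {0, 15}
Step 4: union(10, 2) -> merged; set of 10 now {2, 10}
Step 5: find(9) -> no change; set of 9 is {9}
Step 6: union(7, 5) -> merged; set of 7 now {1, 5, 7}
Step 7: find(14) -> no change; set of 14 is {14}
Step 8: union(0, 8) -> merged; set of 0 now {0, 8, 15}
Step 9: union(12, 7) -> merged; set of 12 now {1, 5, 7, 12}
Step 10: find(12) -> no change; set of 12 is {1, 5, 7, 12}
Step 11: find(12) -> no change; set of 12 is {1, 5, 7, 12}
Step 12: find(15) -> no change; set of 15 is {0, 8, 15}
Step 13: find(15) -> no change; set of 15 is {0, 8, 15}
Step 14: union(9, 12) -> merged; set of 9 now {1, 5, 7, 9, 12}
Step 15: find(11) -> no change; set of 11 is {11}
Step 16: union(0, 9) -> merged; set of 0 now {0, 1, 5, 7, 8, 9, 12, 15}
Step 17: union(8, 2) -> merged; set of 8 now {0, 1, 2, 5, 7, 8, 9, 10, 12, 15}
Step 18: union(3, 10) -> merged; set of 3 now {0, 1, 2, 3, 5, 6, 7, 8, 9, 10, 12, 15}
Step 19: union(10, 14) -> merged; set of 10 now {0, 1, 2, 3, 5, 6, 7, 8, 9, 10, 12, 14, 15}
Step 20: union(4, 2) -> merged; set of 4 now {0, 1, 2, 3, 4, 5, 6, 7, 8, 9, 10, 12, 14, 15}
Step 21: find(6) -> no change; set of 6 is {0, 1, 2, 3, 4, 5, 6, 7, 8, 9, 10, 12, 14, 15}
Step 22: union(0, 12) -> already same set; set of 0 now {0, 1, 2, 3, 4, 5, 6, 7, 8, 9, 10, 12, 14, 15}
Step 23: union(10, 15) -> already same set; set of 10 now {0, 1, 2, 3, 4, 5, 6, 7, 8, 9, 10, 12, 14, 15}
Set of 0: {0, 1, 2, 3, 4, 5, 6, 7, 8, 9, 10, 12, 14, 15}; 7 is a member.

Answer: yes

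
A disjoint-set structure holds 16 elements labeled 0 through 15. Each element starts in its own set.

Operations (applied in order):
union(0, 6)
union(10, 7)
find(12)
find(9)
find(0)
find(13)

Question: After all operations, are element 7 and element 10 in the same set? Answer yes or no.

Step 1: union(0, 6) -> merged; set of 0 now {0, 6}
Step 2: union(10, 7) -> merged; set of 10 now {7, 10}
Step 3: find(12) -> no change; set of 12 is {12}
Step 4: find(9) -> no change; set of 9 is {9}
Step 5: find(0) -> no change; set of 0 is {0, 6}
Step 6: find(13) -> no change; set of 13 is {13}
Set of 7: {7, 10}; 10 is a member.

Answer: yes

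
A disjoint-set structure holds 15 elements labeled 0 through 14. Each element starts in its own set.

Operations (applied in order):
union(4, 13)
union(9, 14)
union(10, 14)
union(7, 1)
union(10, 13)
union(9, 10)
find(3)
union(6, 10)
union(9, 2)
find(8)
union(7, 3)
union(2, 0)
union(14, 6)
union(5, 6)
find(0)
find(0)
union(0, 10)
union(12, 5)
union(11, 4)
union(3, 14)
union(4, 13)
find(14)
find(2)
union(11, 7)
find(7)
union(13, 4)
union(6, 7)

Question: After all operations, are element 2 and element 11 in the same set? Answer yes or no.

Answer: yes

Derivation:
Step 1: union(4, 13) -> merged; set of 4 now {4, 13}
Step 2: union(9, 14) -> merged; set of 9 now {9, 14}
Step 3: union(10, 14) -> merged; set of 10 now {9, 10, 14}
Step 4: union(7, 1) -> merged; set of 7 now {1, 7}
Step 5: union(10, 13) -> merged; set of 10 now {4, 9, 10, 13, 14}
Step 6: union(9, 10) -> already same set; set of 9 now {4, 9, 10, 13, 14}
Step 7: find(3) -> no change; set of 3 is {3}
Step 8: union(6, 10) -> merged; set of 6 now {4, 6, 9, 10, 13, 14}
Step 9: union(9, 2) -> merged; set of 9 now {2, 4, 6, 9, 10, 13, 14}
Step 10: find(8) -> no change; set of 8 is {8}
Step 11: union(7, 3) -> merged; set of 7 now {1, 3, 7}
Step 12: union(2, 0) -> merged; set of 2 now {0, 2, 4, 6, 9, 10, 13, 14}
Step 13: union(14, 6) -> already same set; set of 14 now {0, 2, 4, 6, 9, 10, 13, 14}
Step 14: union(5, 6) -> merged; set of 5 now {0, 2, 4, 5, 6, 9, 10, 13, 14}
Step 15: find(0) -> no change; set of 0 is {0, 2, 4, 5, 6, 9, 10, 13, 14}
Step 16: find(0) -> no change; set of 0 is {0, 2, 4, 5, 6, 9, 10, 13, 14}
Step 17: union(0, 10) -> already same set; set of 0 now {0, 2, 4, 5, 6, 9, 10, 13, 14}
Step 18: union(12, 5) -> merged; set of 12 now {0, 2, 4, 5, 6, 9, 10, 12, 13, 14}
Step 19: union(11, 4) -> merged; set of 11 now {0, 2, 4, 5, 6, 9, 10, 11, 12, 13, 14}
Step 20: union(3, 14) -> merged; set of 3 now {0, 1, 2, 3, 4, 5, 6, 7, 9, 10, 11, 12, 13, 14}
Step 21: union(4, 13) -> already same set; set of 4 now {0, 1, 2, 3, 4, 5, 6, 7, 9, 10, 11, 12, 13, 14}
Step 22: find(14) -> no change; set of 14 is {0, 1, 2, 3, 4, 5, 6, 7, 9, 10, 11, 12, 13, 14}
Step 23: find(2) -> no change; set of 2 is {0, 1, 2, 3, 4, 5, 6, 7, 9, 10, 11, 12, 13, 14}
Step 24: union(11, 7) -> already same set; set of 11 now {0, 1, 2, 3, 4, 5, 6, 7, 9, 10, 11, 12, 13, 14}
Step 25: find(7) -> no change; set of 7 is {0, 1, 2, 3, 4, 5, 6, 7, 9, 10, 11, 12, 13, 14}
Step 26: union(13, 4) -> already same set; set of 13 now {0, 1, 2, 3, 4, 5, 6, 7, 9, 10, 11, 12, 13, 14}
Step 27: union(6, 7) -> already same set; set of 6 now {0, 1, 2, 3, 4, 5, 6, 7, 9, 10, 11, 12, 13, 14}
Set of 2: {0, 1, 2, 3, 4, 5, 6, 7, 9, 10, 11, 12, 13, 14}; 11 is a member.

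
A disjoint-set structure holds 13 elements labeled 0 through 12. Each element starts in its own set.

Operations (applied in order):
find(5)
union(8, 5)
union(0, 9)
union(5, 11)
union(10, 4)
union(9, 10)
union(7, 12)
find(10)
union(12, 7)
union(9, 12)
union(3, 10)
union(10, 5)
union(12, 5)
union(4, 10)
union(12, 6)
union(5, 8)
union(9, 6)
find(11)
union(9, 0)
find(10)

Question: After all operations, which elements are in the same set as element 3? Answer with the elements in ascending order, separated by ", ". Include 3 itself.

Answer: 0, 3, 4, 5, 6, 7, 8, 9, 10, 11, 12

Derivation:
Step 1: find(5) -> no change; set of 5 is {5}
Step 2: union(8, 5) -> merged; set of 8 now {5, 8}
Step 3: union(0, 9) -> merged; set of 0 now {0, 9}
Step 4: union(5, 11) -> merged; set of 5 now {5, 8, 11}
Step 5: union(10, 4) -> merged; set of 10 now {4, 10}
Step 6: union(9, 10) -> merged; set of 9 now {0, 4, 9, 10}
Step 7: union(7, 12) -> merged; set of 7 now {7, 12}
Step 8: find(10) -> no change; set of 10 is {0, 4, 9, 10}
Step 9: union(12, 7) -> already same set; set of 12 now {7, 12}
Step 10: union(9, 12) -> merged; set of 9 now {0, 4, 7, 9, 10, 12}
Step 11: union(3, 10) -> merged; set of 3 now {0, 3, 4, 7, 9, 10, 12}
Step 12: union(10, 5) -> merged; set of 10 now {0, 3, 4, 5, 7, 8, 9, 10, 11, 12}
Step 13: union(12, 5) -> already same set; set of 12 now {0, 3, 4, 5, 7, 8, 9, 10, 11, 12}
Step 14: union(4, 10) -> already same set; set of 4 now {0, 3, 4, 5, 7, 8, 9, 10, 11, 12}
Step 15: union(12, 6) -> merged; set of 12 now {0, 3, 4, 5, 6, 7, 8, 9, 10, 11, 12}
Step 16: union(5, 8) -> already same set; set of 5 now {0, 3, 4, 5, 6, 7, 8, 9, 10, 11, 12}
Step 17: union(9, 6) -> already same set; set of 9 now {0, 3, 4, 5, 6, 7, 8, 9, 10, 11, 12}
Step 18: find(11) -> no change; set of 11 is {0, 3, 4, 5, 6, 7, 8, 9, 10, 11, 12}
Step 19: union(9, 0) -> already same set; set of 9 now {0, 3, 4, 5, 6, 7, 8, 9, 10, 11, 12}
Step 20: find(10) -> no change; set of 10 is {0, 3, 4, 5, 6, 7, 8, 9, 10, 11, 12}
Component of 3: {0, 3, 4, 5, 6, 7, 8, 9, 10, 11, 12}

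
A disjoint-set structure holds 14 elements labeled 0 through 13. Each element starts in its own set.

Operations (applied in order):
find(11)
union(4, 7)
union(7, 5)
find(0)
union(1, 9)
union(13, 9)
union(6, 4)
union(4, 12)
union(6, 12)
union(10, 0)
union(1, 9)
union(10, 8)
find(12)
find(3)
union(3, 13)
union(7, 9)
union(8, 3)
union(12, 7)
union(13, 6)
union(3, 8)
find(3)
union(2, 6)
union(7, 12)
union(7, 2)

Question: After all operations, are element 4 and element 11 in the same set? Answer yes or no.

Step 1: find(11) -> no change; set of 11 is {11}
Step 2: union(4, 7) -> merged; set of 4 now {4, 7}
Step 3: union(7, 5) -> merged; set of 7 now {4, 5, 7}
Step 4: find(0) -> no change; set of 0 is {0}
Step 5: union(1, 9) -> merged; set of 1 now {1, 9}
Step 6: union(13, 9) -> merged; set of 13 now {1, 9, 13}
Step 7: union(6, 4) -> merged; set of 6 now {4, 5, 6, 7}
Step 8: union(4, 12) -> merged; set of 4 now {4, 5, 6, 7, 12}
Step 9: union(6, 12) -> already same set; set of 6 now {4, 5, 6, 7, 12}
Step 10: union(10, 0) -> merged; set of 10 now {0, 10}
Step 11: union(1, 9) -> already same set; set of 1 now {1, 9, 13}
Step 12: union(10, 8) -> merged; set of 10 now {0, 8, 10}
Step 13: find(12) -> no change; set of 12 is {4, 5, 6, 7, 12}
Step 14: find(3) -> no change; set of 3 is {3}
Step 15: union(3, 13) -> merged; set of 3 now {1, 3, 9, 13}
Step 16: union(7, 9) -> merged; set of 7 now {1, 3, 4, 5, 6, 7, 9, 12, 13}
Step 17: union(8, 3) -> merged; set of 8 now {0, 1, 3, 4, 5, 6, 7, 8, 9, 10, 12, 13}
Step 18: union(12, 7) -> already same set; set of 12 now {0, 1, 3, 4, 5, 6, 7, 8, 9, 10, 12, 13}
Step 19: union(13, 6) -> already same set; set of 13 now {0, 1, 3, 4, 5, 6, 7, 8, 9, 10, 12, 13}
Step 20: union(3, 8) -> already same set; set of 3 now {0, 1, 3, 4, 5, 6, 7, 8, 9, 10, 12, 13}
Step 21: find(3) -> no change; set of 3 is {0, 1, 3, 4, 5, 6, 7, 8, 9, 10, 12, 13}
Step 22: union(2, 6) -> merged; set of 2 now {0, 1, 2, 3, 4, 5, 6, 7, 8, 9, 10, 12, 13}
Step 23: union(7, 12) -> already same set; set of 7 now {0, 1, 2, 3, 4, 5, 6, 7, 8, 9, 10, 12, 13}
Step 24: union(7, 2) -> already same set; set of 7 now {0, 1, 2, 3, 4, 5, 6, 7, 8, 9, 10, 12, 13}
Set of 4: {0, 1, 2, 3, 4, 5, 6, 7, 8, 9, 10, 12, 13}; 11 is not a member.

Answer: no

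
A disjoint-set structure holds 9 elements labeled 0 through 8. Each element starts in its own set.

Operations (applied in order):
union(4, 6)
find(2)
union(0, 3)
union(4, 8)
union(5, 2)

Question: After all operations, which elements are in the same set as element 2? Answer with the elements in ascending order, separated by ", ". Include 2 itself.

Step 1: union(4, 6) -> merged; set of 4 now {4, 6}
Step 2: find(2) -> no change; set of 2 is {2}
Step 3: union(0, 3) -> merged; set of 0 now {0, 3}
Step 4: union(4, 8) -> merged; set of 4 now {4, 6, 8}
Step 5: union(5, 2) -> merged; set of 5 now {2, 5}
Component of 2: {2, 5}

Answer: 2, 5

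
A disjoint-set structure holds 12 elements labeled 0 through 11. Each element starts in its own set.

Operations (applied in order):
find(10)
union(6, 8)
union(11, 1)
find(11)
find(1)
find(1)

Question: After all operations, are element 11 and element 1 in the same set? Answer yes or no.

Answer: yes

Derivation:
Step 1: find(10) -> no change; set of 10 is {10}
Step 2: union(6, 8) -> merged; set of 6 now {6, 8}
Step 3: union(11, 1) -> merged; set of 11 now {1, 11}
Step 4: find(11) -> no change; set of 11 is {1, 11}
Step 5: find(1) -> no change; set of 1 is {1, 11}
Step 6: find(1) -> no change; set of 1 is {1, 11}
Set of 11: {1, 11}; 1 is a member.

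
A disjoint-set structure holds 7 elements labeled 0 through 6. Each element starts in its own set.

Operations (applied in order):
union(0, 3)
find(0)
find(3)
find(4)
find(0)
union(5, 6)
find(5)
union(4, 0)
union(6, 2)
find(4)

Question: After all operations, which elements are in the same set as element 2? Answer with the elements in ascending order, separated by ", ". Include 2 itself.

Step 1: union(0, 3) -> merged; set of 0 now {0, 3}
Step 2: find(0) -> no change; set of 0 is {0, 3}
Step 3: find(3) -> no change; set of 3 is {0, 3}
Step 4: find(4) -> no change; set of 4 is {4}
Step 5: find(0) -> no change; set of 0 is {0, 3}
Step 6: union(5, 6) -> merged; set of 5 now {5, 6}
Step 7: find(5) -> no change; set of 5 is {5, 6}
Step 8: union(4, 0) -> merged; set of 4 now {0, 3, 4}
Step 9: union(6, 2) -> merged; set of 6 now {2, 5, 6}
Step 10: find(4) -> no change; set of 4 is {0, 3, 4}
Component of 2: {2, 5, 6}

Answer: 2, 5, 6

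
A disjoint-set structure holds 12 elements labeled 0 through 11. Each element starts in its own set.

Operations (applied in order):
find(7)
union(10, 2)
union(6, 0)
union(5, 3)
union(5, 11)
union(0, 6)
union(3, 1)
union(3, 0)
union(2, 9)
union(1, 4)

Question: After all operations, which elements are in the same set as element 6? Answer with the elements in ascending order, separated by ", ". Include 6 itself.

Answer: 0, 1, 3, 4, 5, 6, 11

Derivation:
Step 1: find(7) -> no change; set of 7 is {7}
Step 2: union(10, 2) -> merged; set of 10 now {2, 10}
Step 3: union(6, 0) -> merged; set of 6 now {0, 6}
Step 4: union(5, 3) -> merged; set of 5 now {3, 5}
Step 5: union(5, 11) -> merged; set of 5 now {3, 5, 11}
Step 6: union(0, 6) -> already same set; set of 0 now {0, 6}
Step 7: union(3, 1) -> merged; set of 3 now {1, 3, 5, 11}
Step 8: union(3, 0) -> merged; set of 3 now {0, 1, 3, 5, 6, 11}
Step 9: union(2, 9) -> merged; set of 2 now {2, 9, 10}
Step 10: union(1, 4) -> merged; set of 1 now {0, 1, 3, 4, 5, 6, 11}
Component of 6: {0, 1, 3, 4, 5, 6, 11}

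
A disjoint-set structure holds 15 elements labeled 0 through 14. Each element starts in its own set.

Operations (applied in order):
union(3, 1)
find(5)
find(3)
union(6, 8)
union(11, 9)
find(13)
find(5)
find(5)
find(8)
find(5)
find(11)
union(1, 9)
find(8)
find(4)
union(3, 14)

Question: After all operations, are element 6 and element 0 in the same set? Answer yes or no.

Step 1: union(3, 1) -> merged; set of 3 now {1, 3}
Step 2: find(5) -> no change; set of 5 is {5}
Step 3: find(3) -> no change; set of 3 is {1, 3}
Step 4: union(6, 8) -> merged; set of 6 now {6, 8}
Step 5: union(11, 9) -> merged; set of 11 now {9, 11}
Step 6: find(13) -> no change; set of 13 is {13}
Step 7: find(5) -> no change; set of 5 is {5}
Step 8: find(5) -> no change; set of 5 is {5}
Step 9: find(8) -> no change; set of 8 is {6, 8}
Step 10: find(5) -> no change; set of 5 is {5}
Step 11: find(11) -> no change; set of 11 is {9, 11}
Step 12: union(1, 9) -> merged; set of 1 now {1, 3, 9, 11}
Step 13: find(8) -> no change; set of 8 is {6, 8}
Step 14: find(4) -> no change; set of 4 is {4}
Step 15: union(3, 14) -> merged; set of 3 now {1, 3, 9, 11, 14}
Set of 6: {6, 8}; 0 is not a member.

Answer: no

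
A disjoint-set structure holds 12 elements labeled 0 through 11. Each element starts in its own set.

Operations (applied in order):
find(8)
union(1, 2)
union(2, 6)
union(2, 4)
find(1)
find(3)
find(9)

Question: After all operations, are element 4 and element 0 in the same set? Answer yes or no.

Step 1: find(8) -> no change; set of 8 is {8}
Step 2: union(1, 2) -> merged; set of 1 now {1, 2}
Step 3: union(2, 6) -> merged; set of 2 now {1, 2, 6}
Step 4: union(2, 4) -> merged; set of 2 now {1, 2, 4, 6}
Step 5: find(1) -> no change; set of 1 is {1, 2, 4, 6}
Step 6: find(3) -> no change; set of 3 is {3}
Step 7: find(9) -> no change; set of 9 is {9}
Set of 4: {1, 2, 4, 6}; 0 is not a member.

Answer: no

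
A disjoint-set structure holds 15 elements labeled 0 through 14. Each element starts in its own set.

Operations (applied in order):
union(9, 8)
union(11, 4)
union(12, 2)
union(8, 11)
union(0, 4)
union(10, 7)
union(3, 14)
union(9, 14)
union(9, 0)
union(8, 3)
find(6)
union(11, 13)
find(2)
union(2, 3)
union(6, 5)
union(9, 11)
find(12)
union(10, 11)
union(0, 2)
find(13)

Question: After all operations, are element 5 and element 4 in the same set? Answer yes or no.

Step 1: union(9, 8) -> merged; set of 9 now {8, 9}
Step 2: union(11, 4) -> merged; set of 11 now {4, 11}
Step 3: union(12, 2) -> merged; set of 12 now {2, 12}
Step 4: union(8, 11) -> merged; set of 8 now {4, 8, 9, 11}
Step 5: union(0, 4) -> merged; set of 0 now {0, 4, 8, 9, 11}
Step 6: union(10, 7) -> merged; set of 10 now {7, 10}
Step 7: union(3, 14) -> merged; set of 3 now {3, 14}
Step 8: union(9, 14) -> merged; set of 9 now {0, 3, 4, 8, 9, 11, 14}
Step 9: union(9, 0) -> already same set; set of 9 now {0, 3, 4, 8, 9, 11, 14}
Step 10: union(8, 3) -> already same set; set of 8 now {0, 3, 4, 8, 9, 11, 14}
Step 11: find(6) -> no change; set of 6 is {6}
Step 12: union(11, 13) -> merged; set of 11 now {0, 3, 4, 8, 9, 11, 13, 14}
Step 13: find(2) -> no change; set of 2 is {2, 12}
Step 14: union(2, 3) -> merged; set of 2 now {0, 2, 3, 4, 8, 9, 11, 12, 13, 14}
Step 15: union(6, 5) -> merged; set of 6 now {5, 6}
Step 16: union(9, 11) -> already same set; set of 9 now {0, 2, 3, 4, 8, 9, 11, 12, 13, 14}
Step 17: find(12) -> no change; set of 12 is {0, 2, 3, 4, 8, 9, 11, 12, 13, 14}
Step 18: union(10, 11) -> merged; set of 10 now {0, 2, 3, 4, 7, 8, 9, 10, 11, 12, 13, 14}
Step 19: union(0, 2) -> already same set; set of 0 now {0, 2, 3, 4, 7, 8, 9, 10, 11, 12, 13, 14}
Step 20: find(13) -> no change; set of 13 is {0, 2, 3, 4, 7, 8, 9, 10, 11, 12, 13, 14}
Set of 5: {5, 6}; 4 is not a member.

Answer: no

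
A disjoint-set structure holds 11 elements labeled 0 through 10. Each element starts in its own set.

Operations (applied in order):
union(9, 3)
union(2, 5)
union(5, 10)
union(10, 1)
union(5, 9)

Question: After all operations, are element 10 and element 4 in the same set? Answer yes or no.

Step 1: union(9, 3) -> merged; set of 9 now {3, 9}
Step 2: union(2, 5) -> merged; set of 2 now {2, 5}
Step 3: union(5, 10) -> merged; set of 5 now {2, 5, 10}
Step 4: union(10, 1) -> merged; set of 10 now {1, 2, 5, 10}
Step 5: union(5, 9) -> merged; set of 5 now {1, 2, 3, 5, 9, 10}
Set of 10: {1, 2, 3, 5, 9, 10}; 4 is not a member.

Answer: no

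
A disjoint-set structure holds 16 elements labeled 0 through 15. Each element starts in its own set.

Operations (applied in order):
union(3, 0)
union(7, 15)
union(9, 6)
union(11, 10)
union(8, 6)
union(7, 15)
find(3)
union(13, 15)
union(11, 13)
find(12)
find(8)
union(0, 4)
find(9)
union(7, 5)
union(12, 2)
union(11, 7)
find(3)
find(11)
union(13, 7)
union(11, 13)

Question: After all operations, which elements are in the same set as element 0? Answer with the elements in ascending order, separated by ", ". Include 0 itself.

Step 1: union(3, 0) -> merged; set of 3 now {0, 3}
Step 2: union(7, 15) -> merged; set of 7 now {7, 15}
Step 3: union(9, 6) -> merged; set of 9 now {6, 9}
Step 4: union(11, 10) -> merged; set of 11 now {10, 11}
Step 5: union(8, 6) -> merged; set of 8 now {6, 8, 9}
Step 6: union(7, 15) -> already same set; set of 7 now {7, 15}
Step 7: find(3) -> no change; set of 3 is {0, 3}
Step 8: union(13, 15) -> merged; set of 13 now {7, 13, 15}
Step 9: union(11, 13) -> merged; set of 11 now {7, 10, 11, 13, 15}
Step 10: find(12) -> no change; set of 12 is {12}
Step 11: find(8) -> no change; set of 8 is {6, 8, 9}
Step 12: union(0, 4) -> merged; set of 0 now {0, 3, 4}
Step 13: find(9) -> no change; set of 9 is {6, 8, 9}
Step 14: union(7, 5) -> merged; set of 7 now {5, 7, 10, 11, 13, 15}
Step 15: union(12, 2) -> merged; set of 12 now {2, 12}
Step 16: union(11, 7) -> already same set; set of 11 now {5, 7, 10, 11, 13, 15}
Step 17: find(3) -> no change; set of 3 is {0, 3, 4}
Step 18: find(11) -> no change; set of 11 is {5, 7, 10, 11, 13, 15}
Step 19: union(13, 7) -> already same set; set of 13 now {5, 7, 10, 11, 13, 15}
Step 20: union(11, 13) -> already same set; set of 11 now {5, 7, 10, 11, 13, 15}
Component of 0: {0, 3, 4}

Answer: 0, 3, 4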